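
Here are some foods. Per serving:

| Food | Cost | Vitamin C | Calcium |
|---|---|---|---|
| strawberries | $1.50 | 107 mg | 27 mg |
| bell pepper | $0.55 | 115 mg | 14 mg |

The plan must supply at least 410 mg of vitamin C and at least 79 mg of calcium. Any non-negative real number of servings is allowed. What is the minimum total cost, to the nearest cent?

strawberries only: max(410/107, 79/27) = 3.832 servings → $5.75.
bell pepper only: max(410/115, 79/14) = 5.643 servings → $3.10.
strawberries + bell pepper with both tight: 2.082 servings and 1.629 servings → $4.02.
So the least-cost plan costs $3.10.

$3.10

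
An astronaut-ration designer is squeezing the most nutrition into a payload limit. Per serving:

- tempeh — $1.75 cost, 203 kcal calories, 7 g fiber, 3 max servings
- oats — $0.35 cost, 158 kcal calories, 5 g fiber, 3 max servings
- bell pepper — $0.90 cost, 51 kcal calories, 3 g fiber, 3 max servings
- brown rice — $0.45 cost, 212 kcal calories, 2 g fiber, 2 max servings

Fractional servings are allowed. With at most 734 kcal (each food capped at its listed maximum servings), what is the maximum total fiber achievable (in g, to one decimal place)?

Fiber per kcal: bell pepper 0.05882, tempeh 0.03448, oats 0.03165, brown rice 0.009434.
Take 3 servings of bell pepper: uses 153 kcal, +9.0 g fiber (running total 9.0 g).
Take 2.862 servings of tempeh: uses 581 kcal, +20.0 g fiber (running total 29.0 g).
Filling greedily by fiber-per-kcal is optimal for one linear limit, giving 29.0 g.

29.0 g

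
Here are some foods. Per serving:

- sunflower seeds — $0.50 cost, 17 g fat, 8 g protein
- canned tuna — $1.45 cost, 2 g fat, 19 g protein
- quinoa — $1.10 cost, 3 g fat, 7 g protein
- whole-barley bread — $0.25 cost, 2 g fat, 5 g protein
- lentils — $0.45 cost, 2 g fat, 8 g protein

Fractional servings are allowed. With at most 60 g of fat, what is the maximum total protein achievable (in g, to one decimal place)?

Protein per g fat: canned tuna 9.5, lentils 4, whole-barley bread 2.5, quinoa 2.333, sunflower seeds 0.4706.
With no serving limits, spend the whole fat allowance on canned tuna: 60 g / 2 g × 19 g = 570.0 g.

570.0 g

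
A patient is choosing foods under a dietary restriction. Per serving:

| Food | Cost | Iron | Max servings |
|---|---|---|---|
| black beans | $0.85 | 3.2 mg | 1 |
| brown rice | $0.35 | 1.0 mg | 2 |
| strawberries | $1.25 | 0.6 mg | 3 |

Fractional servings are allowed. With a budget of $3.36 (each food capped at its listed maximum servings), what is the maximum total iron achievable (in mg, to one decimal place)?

Iron per dollar: black beans 3.765, brown rice 2.857, strawberries 0.48.
Take 1 serving of black beans: spends $0.85, +3.2 mg iron (running total 3.2 mg).
Take 2 servings of brown rice: spends $0.70, +2.0 mg iron (running total 5.2 mg).
Take 1.448 servings of strawberries: spends $1.81, +0.9 mg iron (running total 6.1 mg).
Filling greedily by iron-per-dollar is optimal for one linear limit, giving 6.1 mg.

6.1 mg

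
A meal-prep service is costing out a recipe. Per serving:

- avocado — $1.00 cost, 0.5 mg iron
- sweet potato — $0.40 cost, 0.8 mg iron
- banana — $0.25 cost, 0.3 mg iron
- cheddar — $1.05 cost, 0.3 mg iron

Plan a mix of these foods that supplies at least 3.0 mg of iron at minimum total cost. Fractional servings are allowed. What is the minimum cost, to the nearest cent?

Cost per mg of iron: sweet potato $0.5000, banana $0.8333, avocado $2.0000, cheddar $3.5000.
With no serving limits, use only sweet potato: 3.0 mg / 0.8 mg = 3.75 servings × $0.40 = $1.50.

$1.50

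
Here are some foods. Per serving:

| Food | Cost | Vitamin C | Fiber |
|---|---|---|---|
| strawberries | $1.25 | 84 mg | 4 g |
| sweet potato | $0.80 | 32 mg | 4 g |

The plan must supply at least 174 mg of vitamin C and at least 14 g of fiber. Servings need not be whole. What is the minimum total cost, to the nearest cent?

Two binding constraints pin down two serving amounts, so the optimal mix uses at most two foods. The candidates are each food alone (scaled to the tighter of vitamin C/fiber) and each pair with both constraints tight.
strawberries only: max(174/84, 14/4) = 3.5 servings → $4.38.
sweet potato only: max(174/32, 14/4) = 5.438 servings → $4.35.
strawberries + sweet potato with both tight: 1.192 servings and 2.308 servings → $3.34.
So the least-cost plan costs $3.34.

$3.34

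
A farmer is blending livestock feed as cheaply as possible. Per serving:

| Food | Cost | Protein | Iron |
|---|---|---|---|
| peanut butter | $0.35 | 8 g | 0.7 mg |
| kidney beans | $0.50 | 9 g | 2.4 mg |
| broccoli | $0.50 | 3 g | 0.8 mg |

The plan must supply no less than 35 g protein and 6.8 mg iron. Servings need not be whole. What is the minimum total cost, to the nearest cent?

This is a tiny linear program; its minimum lies at a vertex of the feasible set. List the vertices and price them.
peanut butter only: max(35/8, 6.8/0.7) = 9.714 servings → $3.40.
kidney beans only: max(35/9, 6.8/2.4) = 3.889 servings → $1.94.
broccoli only: max(35/3, 6.8/0.8) = 11.67 servings → $5.83.
peanut butter + kidney beans with both tight: 1.767 servings and 2.318 servings → $1.78.
peanut butter + broccoli with both tight: 1.767 servings and 6.953 servings → $4.10.
kidney beans + broccoli (both tight): parallel constraints — no distinct corner.
So the least-cost plan costs $1.78.

$1.78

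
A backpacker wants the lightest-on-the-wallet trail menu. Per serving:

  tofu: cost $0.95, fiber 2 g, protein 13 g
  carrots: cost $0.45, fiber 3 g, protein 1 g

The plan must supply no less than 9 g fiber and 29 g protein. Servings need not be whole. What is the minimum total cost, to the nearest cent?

$2.72

Check every corner: each single food scaled to meet both minima, and each pair solved so both constraints bind.
tofu only: max(9/2, 29/13) = 4.5 servings → $4.28.
carrots only: max(9/3, 29/1) = 29 servings → $13.05.
tofu + carrots with both tight: 2.108 servings and 1.595 servings → $2.72.
So the least-cost plan costs $2.72.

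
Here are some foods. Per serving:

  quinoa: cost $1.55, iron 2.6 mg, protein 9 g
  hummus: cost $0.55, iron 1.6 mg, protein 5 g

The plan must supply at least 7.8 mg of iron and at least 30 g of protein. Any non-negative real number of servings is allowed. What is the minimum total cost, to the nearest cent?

Check every corner: each single food scaled to meet both minima, and each pair solved so both constraints bind.
quinoa only: max(7.8/2.6, 30/9) = 3.333 servings → $5.17.
hummus only: max(7.8/1.6, 30/5) = 6 servings → $3.30.
quinoa + hummus with both targets exact would need a negative amount; discard.
So the least-cost plan costs $3.30.

$3.30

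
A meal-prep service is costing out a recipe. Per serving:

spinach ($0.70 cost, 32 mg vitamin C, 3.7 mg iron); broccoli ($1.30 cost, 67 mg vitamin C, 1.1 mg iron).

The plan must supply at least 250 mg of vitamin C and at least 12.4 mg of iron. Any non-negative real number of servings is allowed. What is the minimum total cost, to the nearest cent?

Two binding constraints pin down two serving amounts, so the optimal mix uses at most two foods. The candidates are each food alone (scaled to the tighter of vitamin C/iron) and each pair with both constraints tight.
spinach only: max(250/32, 12.4/3.7) = 7.812 servings → $5.47.
broccoli only: max(250/67, 12.4/1.1) = 11.27 servings → $14.65.
spinach + broccoli with both tight: 2.613 servings and 2.483 servings → $5.06.
The minimum over all feasible corners is $5.06.

$5.06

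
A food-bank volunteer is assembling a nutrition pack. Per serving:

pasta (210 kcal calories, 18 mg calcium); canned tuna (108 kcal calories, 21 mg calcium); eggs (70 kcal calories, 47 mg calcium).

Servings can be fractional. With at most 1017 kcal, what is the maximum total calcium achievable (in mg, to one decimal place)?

Calcium per kcal: eggs 0.6714, canned tuna 0.1944, pasta 0.08571.
With no serving limits, spend the whole calories allowance on eggs: 1017 kcal / 70 kcal × 47 mg = 682.8 mg.

682.8 mg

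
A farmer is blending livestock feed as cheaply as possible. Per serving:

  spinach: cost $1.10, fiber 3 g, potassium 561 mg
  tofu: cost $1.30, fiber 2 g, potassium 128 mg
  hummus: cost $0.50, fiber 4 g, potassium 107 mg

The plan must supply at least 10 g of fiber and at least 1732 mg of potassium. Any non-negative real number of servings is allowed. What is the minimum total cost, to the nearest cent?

$3.46

The cheapest plan sits at a corner of the feasible region — with two constraints it uses at most two foods.
spinach only: max(10/3, 1732/561) = 3.333 servings → $3.67.
tofu only: max(10/2, 1732/128) = 13.53 servings → $17.59.
hummus only: max(10/4, 1732/107) = 16.19 servings → $8.09.
spinach + tofu with both tight: 2.959 servings and 0.561 servings → $3.98.
spinach + hummus with both tight: 3.046 servings and 0.2153 servings → $3.46.
tofu + hummus: the both-tight solution has a negative serving — not a feasible corner.
Cheapest feasible corner: $3.46.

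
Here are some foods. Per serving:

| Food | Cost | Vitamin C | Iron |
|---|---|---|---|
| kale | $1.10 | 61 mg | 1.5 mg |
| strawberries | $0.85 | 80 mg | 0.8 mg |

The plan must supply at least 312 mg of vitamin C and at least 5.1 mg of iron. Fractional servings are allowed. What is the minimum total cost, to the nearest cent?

$4.32

For a min-cost LP with two ≥-constraints, a basic feasible solution has at most two positive variables.
kale only: max(312/61, 5.1/1.5) = 5.115 servings → $5.63.
strawberries only: max(312/80, 5.1/0.8) = 6.375 servings → $5.42.
kale + strawberries with both tight: 2.225 servings and 2.204 servings → $4.32.
Cheapest feasible corner: $4.32.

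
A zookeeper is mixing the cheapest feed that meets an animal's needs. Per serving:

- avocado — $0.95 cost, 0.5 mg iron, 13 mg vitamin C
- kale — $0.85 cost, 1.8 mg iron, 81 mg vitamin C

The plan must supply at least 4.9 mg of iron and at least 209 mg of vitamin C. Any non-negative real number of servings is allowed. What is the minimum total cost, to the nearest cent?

$2.31

The cheapest plan sits at a corner of the feasible region — with two constraints it uses at most two foods.
avocado only: max(4.9/0.5, 209/13) = 16.08 servings → $15.27.
kale only: max(4.9/1.8, 209/81) = 2.722 servings → $2.31.
avocado + kale with both tight: 1.211 servings and 2.386 servings → $3.18.
Cheapest feasible corner: $2.31.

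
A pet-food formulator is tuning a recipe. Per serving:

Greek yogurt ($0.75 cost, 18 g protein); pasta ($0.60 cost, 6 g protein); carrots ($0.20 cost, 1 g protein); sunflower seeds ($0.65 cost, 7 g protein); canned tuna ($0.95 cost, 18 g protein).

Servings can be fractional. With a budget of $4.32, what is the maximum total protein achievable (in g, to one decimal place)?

103.7 g

Protein per dollar: Greek yogurt 24, canned tuna 18.95, sunflower seeds 10.77, pasta 10, carrots 5.
With no serving limits, spend the whole cost allowance on Greek yogurt: $4.32 / $0.75 × 18 g = 103.7 g.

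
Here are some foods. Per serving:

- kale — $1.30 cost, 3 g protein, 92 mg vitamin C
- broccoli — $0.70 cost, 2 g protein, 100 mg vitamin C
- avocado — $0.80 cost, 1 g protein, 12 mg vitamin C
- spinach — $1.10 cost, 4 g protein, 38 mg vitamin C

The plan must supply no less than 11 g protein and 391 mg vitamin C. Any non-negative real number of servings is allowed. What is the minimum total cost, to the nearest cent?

Check every corner: each single food scaled to meet both minima, and each pair solved so both constraints bind.
kale only: max(11/3, 391/92) = 4.25 servings → $5.53.
broccoli only: max(11/2, 391/100) = 5.5 servings → $3.85.
avocado only: max(11/1, 391/12) = 32.58 servings → $26.07.
spinach only: max(11/4, 391/38) = 10.29 servings → $11.32.
kale + broccoli with both tight: 2.741 servings and 1.388 servings → $4.54.
kale + avocado: intersection lies outside the first quadrant.
kale + spinach: the both-tight solution has a negative serving — not a feasible corner.
broccoli + avocado with both tight: 3.408 servings and 4.184 servings → $5.73.
broccoli + spinach with both tight: 3.537 servings and 0.9815 servings → $3.56.
avocado + spinach: intersection lies outside the first quadrant.
So the least-cost plan costs $3.56.

$3.56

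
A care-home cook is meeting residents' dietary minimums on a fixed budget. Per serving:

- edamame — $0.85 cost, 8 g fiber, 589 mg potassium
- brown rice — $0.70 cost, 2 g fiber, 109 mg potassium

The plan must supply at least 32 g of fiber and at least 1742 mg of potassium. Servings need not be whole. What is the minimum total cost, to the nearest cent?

$3.40

edamame only: max(32/8, 1742/589) = 4 servings → $3.40.
brown rice only: max(32/2, 1742/109) = 16 servings → $11.20.
edamame + brown rice with both targets exact would need a negative amount; discard.
The minimum over all feasible corners is $3.40.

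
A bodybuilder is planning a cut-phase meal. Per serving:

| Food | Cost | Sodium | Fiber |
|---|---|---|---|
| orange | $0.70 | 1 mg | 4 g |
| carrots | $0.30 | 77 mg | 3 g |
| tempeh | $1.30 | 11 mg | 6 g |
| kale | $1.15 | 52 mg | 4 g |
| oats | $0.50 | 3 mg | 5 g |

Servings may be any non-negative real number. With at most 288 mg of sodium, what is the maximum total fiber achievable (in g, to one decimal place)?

Fiber per mg sodium: orange 4, oats 1.667, tempeh 0.5455, kale 0.07692, carrots 0.03896.
With no serving limits, spend the whole sodium allowance on orange: 288 mg / 1 mg × 4 g = 1152.0 g.

1152.0 g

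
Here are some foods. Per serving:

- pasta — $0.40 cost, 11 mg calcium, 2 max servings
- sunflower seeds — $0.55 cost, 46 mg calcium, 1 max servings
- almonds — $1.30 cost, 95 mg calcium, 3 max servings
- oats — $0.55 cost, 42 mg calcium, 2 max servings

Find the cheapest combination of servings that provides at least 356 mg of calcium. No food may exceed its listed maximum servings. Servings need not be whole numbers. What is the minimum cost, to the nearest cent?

Cost per mg of calcium: sunflower seeds $0.0120, oats $0.0131, almonds $0.0137, pasta $0.0364.
Take 1 serving of sunflower seeds: +46.0 mg calcium for $0.55 (total $0.55, still need 310.0 mg).
Take 2 servings of oats: +84.0 mg calcium for $1.10 (total $1.65, still need 226.0 mg).
Take 2.379 servings of almonds: +226.0 mg calcium for $3.09 (total $4.74, still need 0.0 mg).
Greedy by cheapest-per-mg is optimal for a single linear constraint, so the minimum cost is $4.74.

$4.74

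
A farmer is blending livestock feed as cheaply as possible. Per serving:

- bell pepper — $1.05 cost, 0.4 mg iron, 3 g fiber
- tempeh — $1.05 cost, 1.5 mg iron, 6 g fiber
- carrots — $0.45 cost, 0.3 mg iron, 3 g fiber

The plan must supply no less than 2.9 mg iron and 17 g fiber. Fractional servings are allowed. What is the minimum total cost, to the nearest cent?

$2.75

With two linear requirements the optimum uses one or two foods; enumerate the corners.
bell pepper only: max(2.9/0.4, 17/3) = 7.25 servings → $7.61.
tempeh only: max(2.9/1.5, 17/6) = 2.833 servings → $2.98.
carrots only: max(2.9/0.3, 17/3) = 9.667 servings → $4.35.
bell pepper + tempeh with both tight: 3.857 servings and 0.9048 servings → $5.00.
bell pepper + carrots with both targets exact would need a negative amount; discard.
tempeh + carrots with both tight: 1.333 servings and 3 servings → $2.75.
The minimum over all feasible corners is $2.75.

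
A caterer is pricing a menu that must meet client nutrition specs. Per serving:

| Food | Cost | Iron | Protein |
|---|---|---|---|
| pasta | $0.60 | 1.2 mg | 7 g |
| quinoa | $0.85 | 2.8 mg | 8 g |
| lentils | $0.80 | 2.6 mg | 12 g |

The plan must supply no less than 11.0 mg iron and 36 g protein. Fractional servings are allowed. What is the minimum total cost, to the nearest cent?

With two linear requirements the optimum uses one or two foods; enumerate the corners.
pasta only: max(11.0/1.2, 36/7) = 9.167 servings → $5.50.
quinoa only: max(11.0/2.8, 36/8) = 4.5 servings → $3.83.
lentils only: max(11.0/2.6, 36/12) = 4.231 servings → $3.38.
pasta + quinoa with both tight: 1.28 servings and 3.38 servings → $3.64.
pasta + lentils: intersection lies outside the first quadrant.
quinoa + lentils with both tight: 3 servings and 1 serving → $3.35.
Cheapest feasible corner: $3.35.

$3.35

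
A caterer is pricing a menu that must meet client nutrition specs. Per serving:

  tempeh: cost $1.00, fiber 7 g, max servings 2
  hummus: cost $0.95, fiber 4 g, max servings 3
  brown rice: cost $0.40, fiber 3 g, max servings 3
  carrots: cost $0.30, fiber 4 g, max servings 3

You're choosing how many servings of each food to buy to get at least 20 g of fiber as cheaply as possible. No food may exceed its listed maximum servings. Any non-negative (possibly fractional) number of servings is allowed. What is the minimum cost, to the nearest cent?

Cost per g of fiber: carrots $0.0750, brown rice $0.1333, tempeh $0.1429, hummus $0.2375.
Take 3 servings of carrots: +12.0 g fiber for $0.90 (total $0.90, still need 8.0 g).
Take 2.667 servings of brown rice: +8.0 g fiber for $1.07 (total $1.97, still need 0.0 g).
Greedy by cheapest-per-g is optimal for a single linear constraint, so the minimum cost is $1.97.

$1.97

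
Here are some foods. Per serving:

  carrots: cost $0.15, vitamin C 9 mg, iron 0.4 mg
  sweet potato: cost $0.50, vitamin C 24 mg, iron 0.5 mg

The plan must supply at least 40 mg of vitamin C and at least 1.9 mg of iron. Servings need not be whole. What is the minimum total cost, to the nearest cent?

An LP optimum is at a vertex; with two nutrient constraints at most two foods are used. Check each candidate.
carrots only: max(40/9, 1.9/0.4) = 4.75 servings → $0.71.
sweet potato only: max(40/24, 1.9/0.5) = 3.8 servings → $1.90.
carrots + sweet potato with both targets exact would need a negative amount; discard.
Cheapest feasible corner: $0.71.

$0.71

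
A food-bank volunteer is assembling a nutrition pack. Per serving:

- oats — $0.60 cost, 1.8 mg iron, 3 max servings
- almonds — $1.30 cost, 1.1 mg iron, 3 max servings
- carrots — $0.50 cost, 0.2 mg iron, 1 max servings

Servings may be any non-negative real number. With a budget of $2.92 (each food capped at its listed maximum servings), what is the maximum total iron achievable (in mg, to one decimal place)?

Iron per dollar: oats 3, almonds 0.8462, carrots 0.4.
Take 3 servings of oats: spends $1.80, +5.4 mg iron (running total 5.4 mg).
Take 0.8615 servings of almonds: spends $1.12, +0.9 mg iron (running total 6.3 mg).
Filling greedily by iron-per-dollar is optimal for one linear limit, giving 6.3 mg.

6.3 mg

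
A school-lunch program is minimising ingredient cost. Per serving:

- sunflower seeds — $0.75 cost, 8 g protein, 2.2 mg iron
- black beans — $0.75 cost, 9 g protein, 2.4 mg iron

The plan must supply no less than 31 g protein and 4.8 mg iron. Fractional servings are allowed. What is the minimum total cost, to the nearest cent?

$2.58

sunflower seeds only: max(31/8, 4.8/2.2) = 3.875 servings → $2.91.
black beans only: max(31/9, 4.8/2.4) = 3.444 servings → $2.58.
sunflower seeds + black beans: intersection lies outside the first quadrant.
Cheapest feasible corner: $2.58.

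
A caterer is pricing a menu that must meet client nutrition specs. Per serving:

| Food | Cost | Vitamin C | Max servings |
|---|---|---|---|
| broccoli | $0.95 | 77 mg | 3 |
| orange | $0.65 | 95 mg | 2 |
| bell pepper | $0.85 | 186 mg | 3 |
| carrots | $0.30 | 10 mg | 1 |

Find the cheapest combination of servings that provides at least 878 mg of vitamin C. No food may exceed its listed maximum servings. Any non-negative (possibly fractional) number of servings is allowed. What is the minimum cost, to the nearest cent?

Cost per mg of vitamin C: bell pepper $0.0046, orange $0.0068, broccoli $0.0123, carrots $0.0300.
Take 3 servings of bell pepper: +558.0 mg vitamin C for $2.55 (total $2.55, still need 320.0 mg).
Take 2 servings of orange: +190.0 mg vitamin C for $1.30 (total $3.85, still need 130.0 mg).
Take 1.688 servings of broccoli: +130.0 mg vitamin C for $1.60 (total $5.45, still need 0.0 mg).
Greedy by cheapest-per-mg is optimal for a single linear constraint, so the minimum cost is $5.45.

$5.45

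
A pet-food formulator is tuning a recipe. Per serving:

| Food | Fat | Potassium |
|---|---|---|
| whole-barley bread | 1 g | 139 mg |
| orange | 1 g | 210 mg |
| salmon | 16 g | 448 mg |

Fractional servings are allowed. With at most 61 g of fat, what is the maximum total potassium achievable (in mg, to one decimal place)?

12810.0 mg

Potassium per g fat: orange 210, whole-barley bread 139, salmon 28.
With no serving limits, spend the whole fat allowance on orange: 61 g / 1 g × 210 mg = 12810.0 mg.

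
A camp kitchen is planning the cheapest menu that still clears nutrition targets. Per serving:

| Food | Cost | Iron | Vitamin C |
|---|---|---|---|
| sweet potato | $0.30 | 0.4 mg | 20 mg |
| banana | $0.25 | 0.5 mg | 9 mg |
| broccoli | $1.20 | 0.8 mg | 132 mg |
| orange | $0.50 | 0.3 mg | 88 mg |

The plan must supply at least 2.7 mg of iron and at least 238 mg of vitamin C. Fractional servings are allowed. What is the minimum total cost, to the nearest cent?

$2.15

Compare the cost at each extreme point of the feasible region.
sweet potato only: max(2.7/0.4, 238/20) = 11.9 servings → $3.57.
banana only: max(2.7/0.5, 238/9) = 26.44 servings → $6.61.
broccoli only: max(2.7/0.8, 238/132) = 3.375 servings → $4.05.
orange only: max(2.7/0.3, 238/88) = 9 servings → $4.50.
sweet potato + banana with both targets exact would need a negative amount; discard.
sweet potato + broccoli with both tight: 4.511 servings and 1.12 servings → $2.70.
sweet potato + orange with both tight: 5.692 servings and 1.411 servings → $2.41.
banana + broccoli with both tight: 2.823 servings and 1.611 servings → $2.64.
banana + orange with both tight: 4.024 servings and 2.293 servings → $2.15.
broccoli + orange: the both-tight solution has a negative serving — not a feasible corner.
The minimum over all feasible corners is $2.15.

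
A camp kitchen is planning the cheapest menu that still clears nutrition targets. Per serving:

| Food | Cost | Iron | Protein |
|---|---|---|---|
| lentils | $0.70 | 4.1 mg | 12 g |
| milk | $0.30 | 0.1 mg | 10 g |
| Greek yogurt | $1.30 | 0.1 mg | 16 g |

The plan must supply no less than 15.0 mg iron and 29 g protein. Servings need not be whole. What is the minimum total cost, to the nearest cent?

At the optimum either one food covers both requirements or two foods hit both targets exactly; no other combination can be cheaper.
lentils only: max(15.0/4.1, 29/12) = 3.659 servings → $2.56.
milk only: max(15.0/0.1, 29/10) = 150 servings → $45.00.
Greek yogurt only: max(15.0/0.1, 29/16) = 150 servings → $195.00.
lentils + milk: the both-tight solution has a negative serving — not a feasible corner.
lentils + Greek yogurt: the both-tight solution has a negative serving — not a feasible corner.
milk + Greek yogurt: intersection lies outside the first quadrant.
So the least-cost plan costs $2.56.

$2.56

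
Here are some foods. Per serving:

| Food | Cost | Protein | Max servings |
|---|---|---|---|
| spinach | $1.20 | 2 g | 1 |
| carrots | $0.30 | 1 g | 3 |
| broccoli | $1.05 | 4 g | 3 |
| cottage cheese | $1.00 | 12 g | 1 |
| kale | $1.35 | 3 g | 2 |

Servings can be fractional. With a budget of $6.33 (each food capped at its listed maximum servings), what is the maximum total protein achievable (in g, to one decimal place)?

29.8 g

Protein per dollar: cottage cheese 12, broccoli 3.81, carrots 3.333, kale 2.222, spinach 1.667.
Take 1 serving of cottage cheese: spends $1.00, +12.0 g protein (running total 12.0 g).
Take 3 servings of broccoli: spends $3.15, +12.0 g protein (running total 24.0 g).
Take 3 servings of carrots: spends $0.90, +3.0 g protein (running total 27.0 g).
Take 0.9481 servings of kale: spends $1.28, +2.8 g protein (running total 29.8 g).
Greedy by best ratio exhausts the cost allowance optimally: 29.8 g.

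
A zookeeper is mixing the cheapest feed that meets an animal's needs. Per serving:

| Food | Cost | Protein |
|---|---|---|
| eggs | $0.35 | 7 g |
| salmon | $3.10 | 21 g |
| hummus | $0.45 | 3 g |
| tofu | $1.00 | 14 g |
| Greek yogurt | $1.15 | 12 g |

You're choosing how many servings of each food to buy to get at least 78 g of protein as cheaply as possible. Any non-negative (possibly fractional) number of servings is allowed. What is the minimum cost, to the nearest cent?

Cost per g of protein: eggs $0.0500, tofu $0.0714, Greek yogurt $0.0958, salmon $0.1476, hummus $0.1500.
With no serving limits, use only eggs: 78 g / 7 g = 11.14 servings × $0.35 = $3.90.

$3.90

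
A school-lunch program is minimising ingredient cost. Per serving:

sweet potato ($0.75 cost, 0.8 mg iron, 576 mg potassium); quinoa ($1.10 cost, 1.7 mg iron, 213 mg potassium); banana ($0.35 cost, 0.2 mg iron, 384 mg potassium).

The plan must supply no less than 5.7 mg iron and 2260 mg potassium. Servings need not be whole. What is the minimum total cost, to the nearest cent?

At the optimum either one food covers both requirements or two foods hit both targets exactly; no other combination can be cheaper.
sweet potato only: max(5.7/0.8, 2260/576) = 7.125 servings → $5.34.
quinoa only: max(5.7/1.7, 2260/213) = 10.61 servings → $11.67.
banana only: max(5.7/0.2, 2260/384) = 28.5 servings → $9.97.
sweet potato + quinoa with both tight: 3.249 servings and 1.824 servings → $4.44.
sweet potato + banana: intersection lies outside the first quadrant.
quinoa + banana with both tight: 2.846 servings and 4.307 servings → $4.64.
The minimum over all feasible corners is $4.44.

$4.44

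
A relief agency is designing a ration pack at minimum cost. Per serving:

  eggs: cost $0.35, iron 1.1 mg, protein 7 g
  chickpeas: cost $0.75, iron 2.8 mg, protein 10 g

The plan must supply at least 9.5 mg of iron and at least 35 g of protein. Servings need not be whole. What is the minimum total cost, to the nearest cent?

eggs only: max(9.5/1.1, 35/7) = 8.636 servings → $3.02.
chickpeas only: max(9.5/2.8, 35/10) = 3.5 servings → $2.62.
eggs + chickpeas with both tight: 0.3488 servings and 3.256 servings → $2.56.
The minimum over all feasible corners is $2.56.

$2.56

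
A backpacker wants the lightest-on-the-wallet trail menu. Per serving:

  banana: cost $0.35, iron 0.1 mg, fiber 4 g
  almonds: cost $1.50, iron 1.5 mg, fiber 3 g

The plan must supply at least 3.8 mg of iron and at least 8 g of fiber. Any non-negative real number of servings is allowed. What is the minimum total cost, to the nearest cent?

At the optimum either one food covers both requirements or two foods hit both targets exactly; no other combination can be cheaper.
banana only: max(3.8/0.1, 8/4) = 38 servings → $13.30.
almonds only: max(3.8/1.5, 8/3) = 2.667 servings → $4.00.
banana + almonds with both tight: 0.1053 servings and 2.526 servings → $3.83.
Cheapest feasible corner: $3.83.

$3.83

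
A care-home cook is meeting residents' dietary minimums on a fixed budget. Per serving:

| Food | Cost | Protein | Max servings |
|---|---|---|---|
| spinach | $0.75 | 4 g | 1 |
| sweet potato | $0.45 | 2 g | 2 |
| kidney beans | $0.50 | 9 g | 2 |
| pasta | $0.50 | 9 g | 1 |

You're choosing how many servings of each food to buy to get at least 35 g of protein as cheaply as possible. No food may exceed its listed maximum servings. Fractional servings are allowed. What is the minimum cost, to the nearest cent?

$3.15

Cost per g of protein: kidney beans $0.0556, pasta $0.0556, spinach $0.1875, sweet potato $0.2250.
Take 2 servings of kidney beans: +18.0 g protein for $1.00 (total $1.00, still need 17.0 g).
Take 1 serving of pasta: +9.0 g protein for $0.50 (total $1.50, still need 8.0 g).
Take 1 serving of spinach: +4.0 g protein for $0.75 (total $2.25, still need 4.0 g).
Take 2 servings of sweet potato: +4.0 g protein for $0.90 (total $3.15, still need 0.0 g).
Filling from the cheapest source first is optimal under one linear minimum: $3.15.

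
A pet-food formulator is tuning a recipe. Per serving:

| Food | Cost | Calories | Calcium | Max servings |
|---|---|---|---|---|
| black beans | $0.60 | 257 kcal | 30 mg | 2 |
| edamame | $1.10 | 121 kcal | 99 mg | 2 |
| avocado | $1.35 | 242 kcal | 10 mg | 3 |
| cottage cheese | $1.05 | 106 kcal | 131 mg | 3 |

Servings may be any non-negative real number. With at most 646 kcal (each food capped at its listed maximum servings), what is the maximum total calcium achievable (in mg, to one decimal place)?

601.0 mg

Calcium per kcal: cottage cheese 1.236, edamame 0.8182, black beans 0.1167, avocado 0.04132.
Take 3 servings of cottage cheese: uses 318 kcal, +393.0 mg calcium (running total 393.0 mg).
Take 2 servings of edamame: uses 242 kcal, +198.0 mg calcium (running total 591.0 mg).
Take 0.3346 servings of black beans: uses 86 kcal, +10.0 mg calcium (running total 601.0 mg).
Filling greedily by calcium-per-kcal is optimal for one linear limit, giving 601.0 mg.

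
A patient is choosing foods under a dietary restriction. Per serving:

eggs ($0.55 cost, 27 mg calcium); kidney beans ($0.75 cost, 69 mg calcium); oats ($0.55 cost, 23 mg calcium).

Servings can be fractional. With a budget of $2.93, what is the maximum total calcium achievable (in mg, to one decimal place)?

269.6 mg

Calcium per dollar: kidney beans 92, eggs 49.09, oats 41.82.
With no serving limits, spend the whole cost allowance on kidney beans: $2.93 / $0.75 × 69 mg = 269.6 mg.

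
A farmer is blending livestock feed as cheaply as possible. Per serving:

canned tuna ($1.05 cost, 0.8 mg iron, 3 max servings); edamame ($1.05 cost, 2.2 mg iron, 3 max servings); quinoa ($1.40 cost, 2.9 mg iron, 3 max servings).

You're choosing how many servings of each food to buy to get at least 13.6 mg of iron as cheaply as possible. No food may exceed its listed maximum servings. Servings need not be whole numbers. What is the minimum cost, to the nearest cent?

$6.53

Cost per mg of iron: edamame $0.4773, quinoa $0.4828, canned tuna $1.3125.
Take 3 servings of edamame: +6.6 mg iron for $3.15 (total $3.15, still need 7.0 mg).
Take 2.414 servings of quinoa: +7.0 mg iron for $3.38 (total $6.53, still need 0.0 mg).
Greedy by cheapest-per-mg is optimal for a single linear constraint, so the minimum cost is $6.53.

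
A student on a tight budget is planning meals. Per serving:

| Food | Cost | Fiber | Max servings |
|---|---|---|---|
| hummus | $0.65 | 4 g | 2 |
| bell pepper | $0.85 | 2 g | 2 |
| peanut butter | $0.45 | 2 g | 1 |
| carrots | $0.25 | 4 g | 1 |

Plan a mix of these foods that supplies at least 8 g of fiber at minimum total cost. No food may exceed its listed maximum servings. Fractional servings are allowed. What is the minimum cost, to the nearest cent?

Cost per g of fiber: carrots $0.0625, hummus $0.1625, peanut butter $0.2250, bell pepper $0.4250.
Take 1 serving of carrots: +4.0 g fiber for $0.25 (total $0.25, still need 4.0 g).
Take 1 serving of hummus: +4.0 g fiber for $0.65 (total $0.90, still need 0.0 g).
Filling from the cheapest source first is optimal under one linear minimum: $0.90.

$0.90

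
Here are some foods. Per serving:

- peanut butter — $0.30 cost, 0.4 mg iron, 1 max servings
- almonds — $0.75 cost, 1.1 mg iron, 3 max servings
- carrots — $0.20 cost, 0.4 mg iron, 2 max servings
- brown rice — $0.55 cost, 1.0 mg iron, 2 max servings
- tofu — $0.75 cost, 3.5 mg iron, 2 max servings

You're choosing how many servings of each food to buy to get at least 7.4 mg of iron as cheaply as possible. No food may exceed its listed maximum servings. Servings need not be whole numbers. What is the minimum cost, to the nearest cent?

Cost per mg of iron: tofu $0.2143, carrots $0.5000, brown rice $0.5500, almonds $0.6818, peanut butter $0.7500.
Take 2 servings of tofu: +7.0 mg iron for $1.50 (total $1.50, still need 0.4 mg).
Take 1 serving of carrots: +0.4 mg iron for $0.20 (total $1.70, still need 0.0 mg).
Greedy by cheapest-per-mg is optimal for a single linear constraint, so the minimum cost is $1.70.

$1.70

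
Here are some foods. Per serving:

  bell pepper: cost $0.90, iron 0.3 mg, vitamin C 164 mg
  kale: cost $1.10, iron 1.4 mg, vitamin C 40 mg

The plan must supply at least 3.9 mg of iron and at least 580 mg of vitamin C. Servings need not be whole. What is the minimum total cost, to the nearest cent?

With two linear requirements the optimum uses one or two foods; enumerate the corners.
bell pepper only: max(3.9/0.3, 580/164) = 13 servings → $11.70.
kale only: max(3.9/1.4, 580/40) = 14.5 servings → $15.95.
bell pepper + kale with both tight: 3.015 servings and 2.14 servings → $5.07.
The minimum over all feasible corners is $5.07.

$5.07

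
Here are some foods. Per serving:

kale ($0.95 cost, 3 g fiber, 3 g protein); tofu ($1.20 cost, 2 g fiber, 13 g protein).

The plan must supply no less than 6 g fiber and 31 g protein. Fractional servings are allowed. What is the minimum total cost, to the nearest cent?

$3.19

This is a tiny linear program; its minimum lies at a vertex of the feasible set. List the vertices and price them.
kale only: max(6/3, 31/3) = 10.33 servings → $9.82.
tofu only: max(6/2, 31/13) = 3 servings → $3.60.
kale + tofu with both tight: 0.4848 servings and 2.273 servings → $3.19.
Cheapest feasible corner: $3.19.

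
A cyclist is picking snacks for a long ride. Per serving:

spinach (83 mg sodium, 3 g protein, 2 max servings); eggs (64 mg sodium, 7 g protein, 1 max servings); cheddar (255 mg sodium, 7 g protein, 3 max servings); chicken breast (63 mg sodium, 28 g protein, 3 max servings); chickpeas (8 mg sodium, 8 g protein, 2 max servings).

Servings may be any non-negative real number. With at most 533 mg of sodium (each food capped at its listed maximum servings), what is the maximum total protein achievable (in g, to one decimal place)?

115.7 g

Protein per mg sodium: chickpeas 1, chicken breast 0.4444, eggs 0.1094, spinach 0.03614, cheddar 0.02745.
Take 2 servings of chickpeas: uses 16 mg sodium, +16.0 g protein (running total 16.0 g).
Take 3 servings of chicken breast: uses 189 mg sodium, +84.0 g protein (running total 100.0 g).
Take 1 serving of eggs: uses 64 mg sodium, +7.0 g protein (running total 107.0 g).
Take 2 servings of spinach: uses 166 mg sodium, +6.0 g protein (running total 113.0 g).
Take 0.3843 servings of cheddar: uses 98 mg sodium, +2.7 g protein (running total 115.7 g).
Filling greedily by protein-per-mg sodium is optimal for one linear limit, giving 115.7 g.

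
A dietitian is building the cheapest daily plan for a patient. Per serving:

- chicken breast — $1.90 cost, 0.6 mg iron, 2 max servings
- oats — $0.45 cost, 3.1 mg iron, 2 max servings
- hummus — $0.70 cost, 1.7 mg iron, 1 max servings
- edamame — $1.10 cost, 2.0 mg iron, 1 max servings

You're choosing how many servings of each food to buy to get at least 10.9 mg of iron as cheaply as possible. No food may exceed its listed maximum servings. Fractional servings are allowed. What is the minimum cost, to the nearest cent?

$5.87

Cost per mg of iron: oats $0.1452, hummus $0.4118, edamame $0.5500, chicken breast $3.1667.
Take 2 servings of oats: +6.2 mg iron for $0.90 (total $0.90, still need 4.7 mg).
Take 1 serving of hummus: +1.7 mg iron for $0.70 (total $1.60, still need 3.0 mg).
Take 1 serving of edamame: +2.0 mg iron for $1.10 (total $2.70, still need 1.0 mg).
Take 1.667 servings of chicken breast: +1.0 mg iron for $3.17 (total $5.87, still need 0.0 mg).
Greedy by cheapest-per-mg is optimal for a single linear constraint, so the minimum cost is $5.87.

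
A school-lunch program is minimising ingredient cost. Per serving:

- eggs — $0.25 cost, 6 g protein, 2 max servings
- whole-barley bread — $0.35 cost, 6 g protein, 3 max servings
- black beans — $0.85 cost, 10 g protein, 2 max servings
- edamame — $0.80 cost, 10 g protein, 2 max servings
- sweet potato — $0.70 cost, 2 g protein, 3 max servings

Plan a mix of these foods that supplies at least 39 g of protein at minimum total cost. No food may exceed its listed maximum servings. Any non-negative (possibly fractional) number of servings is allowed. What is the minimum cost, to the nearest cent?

$2.27

Cost per g of protein: eggs $0.0417, whole-barley bread $0.0583, edamame $0.0800, black beans $0.0850, sweet potato $0.3500.
Take 2 servings of eggs: +12.0 g protein for $0.50 (total $0.50, still need 27.0 g).
Take 3 servings of whole-barley bread: +18.0 g protein for $1.05 (total $1.55, still need 9.0 g).
Take 0.9 servings of edamame: +9.0 g protein for $0.72 (total $2.27, still need 0.0 g).
Filling from the cheapest source first is optimal under one linear minimum: $2.27.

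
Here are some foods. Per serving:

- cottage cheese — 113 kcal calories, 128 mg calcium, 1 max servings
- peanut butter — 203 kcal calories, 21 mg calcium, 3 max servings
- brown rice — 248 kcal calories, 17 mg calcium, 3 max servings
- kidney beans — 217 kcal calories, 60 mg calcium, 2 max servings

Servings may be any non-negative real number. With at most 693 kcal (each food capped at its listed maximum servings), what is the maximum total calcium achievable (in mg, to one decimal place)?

Calcium per kcal: cottage cheese 1.133, kidney beans 0.2765, peanut butter 0.1034, brown rice 0.06855.
Take 1 serving of cottage cheese: uses 113 kcal, +128.0 mg calcium (running total 128.0 mg).
Take 2 servings of kidney beans: uses 434 kcal, +120.0 mg calcium (running total 248.0 mg).
Take 0.7192 servings of peanut butter: uses 146 kcal, +15.1 mg calcium (running total 263.1 mg).
Filling greedily by calcium-per-kcal is optimal for one linear limit, giving 263.1 mg.

263.1 mg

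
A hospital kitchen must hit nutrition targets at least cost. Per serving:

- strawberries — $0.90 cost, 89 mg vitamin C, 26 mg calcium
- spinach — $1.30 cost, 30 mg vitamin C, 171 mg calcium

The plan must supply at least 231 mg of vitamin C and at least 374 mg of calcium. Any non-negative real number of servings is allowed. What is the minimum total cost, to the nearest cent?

This is a tiny linear program; its minimum lies at a vertex of the feasible set. List the vertices and price them.
strawberries only: max(231/89, 374/26) = 14.38 servings → $12.95.
spinach only: max(231/30, 374/171) = 7.7 servings → $10.01.
strawberries + spinach with both tight: 1.959 servings and 1.889 servings → $4.22.
Cheapest feasible corner: $4.22.

$4.22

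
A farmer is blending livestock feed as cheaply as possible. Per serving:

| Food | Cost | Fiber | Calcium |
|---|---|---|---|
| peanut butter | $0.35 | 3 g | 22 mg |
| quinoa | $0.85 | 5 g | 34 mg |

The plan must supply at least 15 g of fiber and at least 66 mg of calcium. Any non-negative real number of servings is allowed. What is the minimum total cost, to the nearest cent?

A basic optimal solution has at most two foods positive. Try each food alone and each pair with both targets met exactly.
peanut butter only: max(15/3, 66/22) = 5 servings → $1.75.
quinoa only: max(15/5, 66/34) = 3 servings → $2.55.
peanut butter + quinoa: the both-tight solution has a negative serving — not a feasible corner.
Cheapest feasible corner: $1.75.

$1.75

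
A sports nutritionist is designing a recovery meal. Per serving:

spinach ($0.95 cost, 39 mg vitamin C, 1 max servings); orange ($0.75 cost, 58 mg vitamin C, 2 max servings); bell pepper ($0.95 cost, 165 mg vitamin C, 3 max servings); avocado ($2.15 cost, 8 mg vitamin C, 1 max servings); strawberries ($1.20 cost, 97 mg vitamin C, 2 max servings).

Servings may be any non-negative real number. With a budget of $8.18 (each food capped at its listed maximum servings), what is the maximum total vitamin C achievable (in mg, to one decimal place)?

Vitamin C per dollar: bell pepper 173.7, strawberries 80.83, orange 77.33, spinach 41.05, avocado 3.721.
Take 3 servings of bell pepper: spends $2.85, +495.0 mg vitamin C (running total 495.0 mg).
Take 2 servings of strawberries: spends $2.40, +194.0 mg vitamin C (running total 689.0 mg).
Take 2 servings of orange: spends $1.50, +116.0 mg vitamin C (running total 805.0 mg).
Take 1 serving of spinach: spends $0.95, +39.0 mg vitamin C (running total 844.0 mg).
Take 0.2233 servings of avocado: spends $0.48, +1.8 mg vitamin C (running total 845.8 mg).
Filling greedily by vitamin C-per-dollar is optimal for one linear limit, giving 845.8 mg.

845.8 mg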